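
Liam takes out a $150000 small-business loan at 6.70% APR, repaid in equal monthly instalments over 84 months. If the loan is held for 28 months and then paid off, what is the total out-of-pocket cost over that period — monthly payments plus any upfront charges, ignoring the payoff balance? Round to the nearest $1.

$62,775

Monthly rate = 6.7%/12 = 0.0055833; payment = 150,000 × 0.0055833 / (1 − (1+0.0055833)^−84) = $2,241.97.
Total outlay = 28 × $2,241.97 = $62,775.16.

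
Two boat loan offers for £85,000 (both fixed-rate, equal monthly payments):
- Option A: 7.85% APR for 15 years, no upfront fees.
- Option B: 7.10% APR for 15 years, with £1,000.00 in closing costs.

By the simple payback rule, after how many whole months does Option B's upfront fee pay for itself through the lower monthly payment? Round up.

28 months

Option A: at 7.85% the monthly rate is 0.0065417, so the payment is 85,000 × 0.0065417 / (1 − 1.0065417^−180) = £804.96.
Option B: monthly rate = 7.1%/12 = 0.0059167; payment = 85,000 × 0.0059167 / (1 − (1+0.0059167)^−180) = £768.76.
Monthly savings = £804.96 − £768.76 = £36.20.
Break-even = £1,000.00 / £36.20 = 27.62 → 28 months.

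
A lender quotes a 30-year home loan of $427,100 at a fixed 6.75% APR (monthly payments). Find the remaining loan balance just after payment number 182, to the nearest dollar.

$311,020

With monthly rate i = 6.75%/12 = 0.0056250, the balance after k of n payments is P · [(1+i)^n − (1+i)^k] / [(1+i)^n − 1].
(1+0.0056250)^360 = 7.53324548 and (1+0.0056250)^182 = 2.77564029, so the balance is 427,100 × (7.53324548 − 2.77564029) / (7.53324548 − 1) = $311,020.48.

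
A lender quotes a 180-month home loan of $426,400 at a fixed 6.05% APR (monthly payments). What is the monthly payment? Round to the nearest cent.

$3,609.73

At 6.05% the monthly rate is 0.0050417, so the payment is 426,400 × 0.0050417 / (1 − 1.0050417^−180) = $3,609.73.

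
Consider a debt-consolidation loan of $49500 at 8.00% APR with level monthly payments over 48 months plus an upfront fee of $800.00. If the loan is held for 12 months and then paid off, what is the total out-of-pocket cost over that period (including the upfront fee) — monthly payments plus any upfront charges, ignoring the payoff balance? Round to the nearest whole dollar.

Monthly rate = 8%/12 = 0.0066667; payment = 49,500 × 0.0066667 / (1 − (1+0.0066667)^−48) = $1,208.44.
Total outlay = 12 × $1,208.44 + $800.00 = $15,301.28.

$15,301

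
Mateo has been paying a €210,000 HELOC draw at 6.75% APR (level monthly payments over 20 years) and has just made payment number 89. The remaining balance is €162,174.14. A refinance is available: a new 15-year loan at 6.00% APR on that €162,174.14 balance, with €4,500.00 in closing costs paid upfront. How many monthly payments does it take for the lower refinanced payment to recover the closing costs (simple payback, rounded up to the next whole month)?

20 months

Current payment = 210,000 × 6.75%/12 / (1 − (1+0.0056250)^−240) = €1,596.76.
Refinanced payment = 162,174.14 × 0.0050000 / (1 − (1+0.0050000)^−180) = €1,368.52.
Monthly savings = €1,596.76 − €1,368.52 = €228.24.
Break-even = €4,500.00 / €228.24 = 19.72 → 20 months.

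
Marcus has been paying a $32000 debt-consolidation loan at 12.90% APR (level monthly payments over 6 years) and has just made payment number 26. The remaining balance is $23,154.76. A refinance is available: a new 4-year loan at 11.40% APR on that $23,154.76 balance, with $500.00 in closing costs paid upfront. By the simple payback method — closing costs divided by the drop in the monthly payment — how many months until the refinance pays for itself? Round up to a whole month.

Current payment = 32,000 × 12.9%/12 / (1 − (1+0.0107500)^−72) = $640.68.
Refinanced payment = 23,154.76 × 0.0095000 / (1 − (1+0.0095000)^−48) = $602.95.
Monthly savings = $640.68 − $602.95 = $37.73.
Break-even = $500.00 / $37.73 = 13.25 → 14 months.

14 months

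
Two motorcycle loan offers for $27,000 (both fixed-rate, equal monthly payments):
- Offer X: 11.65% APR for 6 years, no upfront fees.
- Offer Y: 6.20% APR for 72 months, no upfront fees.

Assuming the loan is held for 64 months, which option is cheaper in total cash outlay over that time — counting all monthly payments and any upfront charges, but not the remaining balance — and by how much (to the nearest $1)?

Offer Y by $4,668

Offer X: monthly rate = 11.65%/12 = 0.0097083; payment = 27,000 × 0.0097083 / (1 − (1+0.0097083)^−72) = $522.95.
Offer Y: monthly rate = 6.2%/12 = 0.0051667; payment = 27,000 × 0.0051667 / (1 − (1+0.0051667)^−72) = $450.02.
Over 64 months: Offer X costs 64 × $522.95 = $33,468.80; Offer Y costs 64 × $450.02 = $28,801.28.
Offer Y is cheaper by $33,468.80 − $28,801.28 = $4,667.52.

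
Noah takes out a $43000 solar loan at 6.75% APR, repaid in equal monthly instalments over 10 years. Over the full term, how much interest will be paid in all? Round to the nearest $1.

At 6.75% the monthly rate is 0.0056250, so the payment is 43,000 × 0.0056250 / (1 − 1.0056250^−120) = $493.74.
Total paid = 120 × $493.74 = $59,248.80; interest = $59,248.80 − $43,000 = $16,248.80.

$16,249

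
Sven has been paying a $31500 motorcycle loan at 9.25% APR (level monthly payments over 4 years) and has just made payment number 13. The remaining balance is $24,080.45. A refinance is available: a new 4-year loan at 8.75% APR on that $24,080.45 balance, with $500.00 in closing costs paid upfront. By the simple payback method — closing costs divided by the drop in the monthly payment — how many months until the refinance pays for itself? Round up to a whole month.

3 months

Current payment = 31,500 × 9.25%/12 / (1 − (1+0.0077083)^−48) = $787.62.
Refinanced payment = 24,080.45 × 0.0072917 / (1 − (1+0.0072917)^−48) = $596.39.
Monthly savings = $787.62 − $596.39 = $191.23.
Break-even = $500.00 / $191.23 = 2.61 → 3 months.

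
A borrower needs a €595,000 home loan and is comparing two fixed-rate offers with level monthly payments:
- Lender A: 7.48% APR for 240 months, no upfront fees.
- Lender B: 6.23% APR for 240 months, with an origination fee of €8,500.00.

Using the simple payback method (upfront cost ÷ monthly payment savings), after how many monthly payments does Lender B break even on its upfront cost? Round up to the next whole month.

20 months

Lender A: monthly rate = 7.48%/12 = 0.0062333; payment = 595,000 × 0.0062333 / (1 − (1+0.0062333)^−240) = €4,786.01.
Lender B: monthly rate = 6.23%/12 = 0.0051917; payment = 595,000 × 0.0051917 / (1 − (1+0.0051917)^−240) = €4,342.09.
Monthly savings = €4,786.01 − €4,342.09 = €443.92.
Break-even = €8,500.00 / €443.92 = 19.15 → 20 months.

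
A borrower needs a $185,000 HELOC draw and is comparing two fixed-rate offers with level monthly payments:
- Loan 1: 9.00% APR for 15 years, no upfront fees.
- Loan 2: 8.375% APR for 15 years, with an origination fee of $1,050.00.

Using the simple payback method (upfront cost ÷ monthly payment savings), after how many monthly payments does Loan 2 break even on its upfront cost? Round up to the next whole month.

Loan 1: monthly rate = 9%/12 = 0.0075000; payment = 185,000 × 0.0075000 / (1 − (1+0.0075000)^−180) = $1,876.39.
Loan 2: monthly rate = 8.375%/12 = 0.0069792; payment = 185,000 × 0.0069792 / (1 − (1+0.0069792)^−180) = $1,808.24.
Monthly savings = $1,876.39 − $1,808.24 = $68.15.
Break-even = $1,050.00 / $68.15 = 15.41 → 16 months.

16 months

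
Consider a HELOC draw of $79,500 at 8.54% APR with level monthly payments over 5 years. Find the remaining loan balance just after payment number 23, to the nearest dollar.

With monthly rate i = 8.54%/12 = 0.0071167, the balance after k of n payments is P · [(1+i)^n − (1+i)^k] / [(1+i)^n − 1].
(1+0.0071167)^60 = 1.53033668 and (1+0.0071167)^23 = 1.17715869, so the balance is 79,500 × (1.53033668 − 1.17715869) / (1.53033668 − 1) = $52,943.07.

$52,943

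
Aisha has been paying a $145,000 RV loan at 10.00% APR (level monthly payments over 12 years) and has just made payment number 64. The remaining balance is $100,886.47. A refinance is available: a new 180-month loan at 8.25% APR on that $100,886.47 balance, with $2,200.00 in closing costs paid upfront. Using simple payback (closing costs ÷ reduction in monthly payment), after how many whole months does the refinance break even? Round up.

3 months

Current payment = 145,000 × 10%/12 / (1 − (1+0.0083333)^−144) = $1,732.86.
Refinanced payment = 100,886.47 × 0.0068750 / (1 − (1+0.0068750)^−180) = $978.74.
Monthly savings = $1,732.86 − $978.74 = $754.12.
Break-even = $2,200.00 / $754.12 = 2.92 → 3 months.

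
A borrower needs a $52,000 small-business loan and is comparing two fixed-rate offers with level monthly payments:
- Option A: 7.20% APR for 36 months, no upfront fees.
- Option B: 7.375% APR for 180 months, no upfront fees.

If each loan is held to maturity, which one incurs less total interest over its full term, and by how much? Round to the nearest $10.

Option A: at 7.20% the monthly rate is 0.0060000, so the payment is 52,000 × 0.0060000 / (1 − 1.0060000^−36) = $1,610.37.
Total interest on Option A = 36 × $1,610.37 − $52,000 = $5,973.32.
Option B: monthly rate = 7.375%/12 = 0.0061458; payment = 52,000 × 0.0061458 / (1 − (1+0.0061458)^−180) = $478.36.
Total interest on Option B = 180 × $478.36 − $52,000 = $34,104.80.
Option A is lower by $28,131.48.

Option A by $28,130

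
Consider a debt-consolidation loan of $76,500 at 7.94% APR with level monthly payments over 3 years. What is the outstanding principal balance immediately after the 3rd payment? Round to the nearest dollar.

With monthly rate i = 7.94%/12 = 0.0066167, the balance after k of n payments is P · [(1+i)^n − (1+i)^k] / [(1+i)^n − 1].
(1+0.0066167)^36 = 1.26796774 and (1+0.0066167)^3 = 1.01998163, so the balance is 76,500 × (1.26796774 − 1.01998163) / (1.26796774 − 1) = $70,795.60.

$70,796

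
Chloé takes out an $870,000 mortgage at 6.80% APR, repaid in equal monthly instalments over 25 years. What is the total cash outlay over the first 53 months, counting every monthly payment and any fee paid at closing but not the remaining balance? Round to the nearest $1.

$320,037

Monthly rate = 6.8%/12 = 0.0056667; payment = 870,000 × 0.0056667 / (1 − (1+0.0056667)^−300) = $6,038.43.
Total outlay = 53 × $6,038.43 = $320,036.79.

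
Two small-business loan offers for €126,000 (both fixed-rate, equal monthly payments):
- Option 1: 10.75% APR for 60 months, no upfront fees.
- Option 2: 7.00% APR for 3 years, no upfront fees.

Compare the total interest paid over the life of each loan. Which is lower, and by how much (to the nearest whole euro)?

Option 1: monthly rate = 10.75%/12 = 0.0089583; payment = 126,000 × 0.0089583 / (1 − (1+0.0089583)^−60) = €2,723.86.
Total interest on Option 1 = 60 × €2,723.86 − €126,000 = €37,431.60.
Option 2: at 7.00% the monthly rate is 0.0058333, so the payment is 126,000 × 0.0058333 / (1 − 1.0058333^−36) = €3,890.51.
Total interest on Option 2 = 36 × €3,890.51 − €126,000 = €14,058.36.
Option 2 is lower by €23,373.24.

Option 2 by €23,373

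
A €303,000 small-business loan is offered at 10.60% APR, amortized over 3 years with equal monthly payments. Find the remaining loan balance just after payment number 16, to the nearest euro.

€180,083

With monthly rate i = 10.6%/12 = 0.0088333, the balance after k of n payments is P · [(1+i)^n − (1+i)^k] / [(1+i)^n − 1].
(1+0.0088333)^36 = 1.37245858 and (1+0.0088333)^16 = 1.15109396, so the balance is 303,000 × (1.37245858 − 1.15109396) / (1.37245858 − 1) = €180,083.06.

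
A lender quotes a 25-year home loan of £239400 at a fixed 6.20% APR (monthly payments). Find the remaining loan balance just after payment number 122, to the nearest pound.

With monthly rate i = 6.2%/12 = 0.0051667, the balance after k of n payments is P · [(1+i)^n − (1+i)^k] / [(1+i)^n − 1].
(1+0.0051667)^300 = 4.69270686 and (1+0.0051667)^122 = 1.87519107, so the balance is 239,400 × (4.69270686 − 1.87519107) / (4.69270686 − 1) = £182,660.93.

£182,661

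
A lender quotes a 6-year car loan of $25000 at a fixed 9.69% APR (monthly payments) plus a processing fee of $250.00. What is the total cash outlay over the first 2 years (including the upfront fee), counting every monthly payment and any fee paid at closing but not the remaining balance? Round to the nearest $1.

$11,272

Monthly rate = 9.69%/12 = 0.0080750; payment = 25,000 × 0.0080750 / (1 − (1+0.0080750)^−72) = $459.25.
Total outlay = 24 × $459.25 + $250.00 = $11,272.00.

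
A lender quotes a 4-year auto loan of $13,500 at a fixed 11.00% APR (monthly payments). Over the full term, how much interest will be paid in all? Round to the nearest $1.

Monthly rate = 11%/12 = 0.0091667; payment = 13,500 × 0.0091667 / (1 − (1+0.0091667)^−48) = $348.91.
Total paid = 48 × $348.91 = $16,747.68; interest = $16,747.68 − $13,500 = $3,247.68.

$3,248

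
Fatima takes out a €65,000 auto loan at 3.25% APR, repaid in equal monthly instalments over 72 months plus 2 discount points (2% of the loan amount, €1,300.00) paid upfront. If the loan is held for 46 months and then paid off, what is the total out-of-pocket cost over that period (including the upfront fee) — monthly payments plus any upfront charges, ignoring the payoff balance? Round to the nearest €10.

Monthly rate = 3.25%/12 = 0.0027083; payment = 65,000 × 0.0027083 / (1 − (1+0.0027083)^−72) = €994.88.
Total outlay = 46 × €994.88 + €1,300.00 = €47,064.48.

€47,060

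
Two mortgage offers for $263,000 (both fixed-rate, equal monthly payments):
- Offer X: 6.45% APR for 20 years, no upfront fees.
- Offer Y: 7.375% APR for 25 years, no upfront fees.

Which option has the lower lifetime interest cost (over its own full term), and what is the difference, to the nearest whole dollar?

Offer X: monthly rate = 6.45%/12 = 0.0053750; payment = 263,000 × 0.0053750 / (1 − (1+0.0053750)^−240) = $1,953.12.
Total interest on Offer X = 240 × $1,953.12 − $263,000 = $205,748.80.
Offer Y: at 7.375% the monthly rate is 0.0061458, so the payment is 263,000 × 0.0061458 / (1 − 1.0061458^−300) = $1,922.21.
Total interest on Offer Y = 300 × $1,922.21 − $263,000 = $313,663.00.
Offer X is lower by $107,914.20.

Offer X by $107,914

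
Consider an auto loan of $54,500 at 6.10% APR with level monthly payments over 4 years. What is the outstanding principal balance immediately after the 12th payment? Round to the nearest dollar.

With monthly rate i = 6.1%/12 = 0.0050833, the balance after k of n payments is P · [(1+i)^n − (1+i)^k] / [(1+i)^n − 1].
(1+0.0050833)^48 = 1.27555570 and (1+0.0050833)^12 = 1.06273469, so the balance is 54,500 × (1.27555570 − 1.06273469) / (1.27555570 − 1) = $42,092.20.

$42,092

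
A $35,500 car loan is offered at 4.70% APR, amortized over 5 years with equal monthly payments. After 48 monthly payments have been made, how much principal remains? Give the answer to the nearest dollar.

$7,781

With monthly rate i = 4.7%/12 = 0.0039167, the balance after k of n payments is P · [(1+i)^n − (1+i)^k] / [(1+i)^n − 1].
(1+0.0039167)^60 = 1.26432830 and (1+0.0039167)^48 = 1.20639044, so the balance is 35,500 × (1.26432830 − 1.20639044) / (1.26432830 − 1) = $7,781.21.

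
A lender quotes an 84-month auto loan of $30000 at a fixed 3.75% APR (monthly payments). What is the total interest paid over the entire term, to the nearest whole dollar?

$4,156

At 3.75% the monthly rate is 0.0031250, so the payment is 30,000 × 0.0031250 / (1 − 1.0031250^−84) = $406.62.
Total paid = 84 × $406.62 = $34,156.08; interest = $34,156.08 − $30,000 = $4,156.08.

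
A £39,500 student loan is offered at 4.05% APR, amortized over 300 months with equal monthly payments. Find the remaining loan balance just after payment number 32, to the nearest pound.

With monthly rate i = 4.05%/12 = 0.0033750, the balance after k of n payments is P · [(1+i)^n − (1+i)^k] / [(1+i)^n − 1].
(1+0.0033750)^300 = 2.74778530 and (1+0.0033750)^32 = 1.11384518, so the balance is 39,500 × (2.74778530 − 1.11384518) / (2.74778530 − 1) = £36,927.10.

£36,927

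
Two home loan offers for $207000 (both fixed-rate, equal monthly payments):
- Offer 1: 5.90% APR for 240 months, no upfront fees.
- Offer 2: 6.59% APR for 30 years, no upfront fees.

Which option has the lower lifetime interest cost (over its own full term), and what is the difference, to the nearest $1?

Offer 1 by $122,374

Offer 1: at 5.90% the monthly rate is 0.0049167, so the payment is 207,000 × 0.0049167 / (1 − 1.0049167^−240) = $1,471.10.
Total interest on Offer 1 = 240 × $1,471.10 − $207,000 = $146,064.00.
Offer 2: monthly rate = 6.59%/12 = 0.0054917; payment = 207,000 × 0.0054917 / (1 − (1+0.0054917)^−360) = $1,320.66.
Total interest on Offer 2 = 360 × $1,320.66 − $207,000 = $268,437.60.
Offer 1 is lower by $122,373.60.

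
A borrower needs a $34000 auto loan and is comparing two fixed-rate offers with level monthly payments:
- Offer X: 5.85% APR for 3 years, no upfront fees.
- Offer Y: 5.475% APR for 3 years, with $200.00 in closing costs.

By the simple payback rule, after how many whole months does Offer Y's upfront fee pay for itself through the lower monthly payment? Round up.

Offer X: at 5.85% the monthly rate is 0.0048750, so the payment is 34,000 × 0.0048750 / (1 − 1.0048750^−36) = $1,032.04.
Offer Y: at 5.475% the monthly rate is 0.0045625, so the payment is 34,000 × 0.0045625 / (1 − 1.0045625^−36) = $1,026.28.
Monthly savings = $1,032.04 − $1,026.28 = $5.76.
Break-even = $200.00 / $5.76 = 34.72 → 35 months.

35 months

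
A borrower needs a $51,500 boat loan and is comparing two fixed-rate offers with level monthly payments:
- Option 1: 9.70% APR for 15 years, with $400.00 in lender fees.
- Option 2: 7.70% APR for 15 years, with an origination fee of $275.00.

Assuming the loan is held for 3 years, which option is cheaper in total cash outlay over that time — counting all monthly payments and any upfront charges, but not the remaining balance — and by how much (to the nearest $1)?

Option 2 by $2,311

Option 1: monthly rate = 9.7%/12 = 0.0080833; payment = 51,500 × 0.0080833 / (1 − (1+0.0080833)^−180) = $544.01.
Option 2: at 7.70% the monthly rate is 0.0064167, so the payment is 51,500 × 0.0064167 / (1 − 1.0064167^−180) = $483.28.
Over 36 months: Option 1 costs 36 × $544.01 + $400.00 = $19,984.36; Option 2 costs 36 × $483.28 + $275.00 = $17,673.08.
Option 2 is cheaper by $19,984.36 − $17,673.08 = $2,311.28.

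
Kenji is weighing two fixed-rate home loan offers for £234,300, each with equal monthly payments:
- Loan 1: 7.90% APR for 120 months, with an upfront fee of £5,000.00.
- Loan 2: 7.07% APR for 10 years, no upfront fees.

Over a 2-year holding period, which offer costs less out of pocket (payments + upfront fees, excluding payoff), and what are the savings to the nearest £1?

Loan 1: at 7.90% the monthly rate is 0.0065833, so the payment is 234,300 × 0.0065833 / (1 − 1.0065833^−120) = £2,830.34.
Loan 2: monthly rate = 7.07%/12 = 0.0058917; payment = 234,300 × 0.0058917 / (1 − (1+0.0058917)^−120) = £2,728.88.
Over 24 months: Loan 1 costs 24 × £2,830.34 + £5,000.00 = £72,928.16; Loan 2 costs 24 × £2,728.88 = £65,493.12.
Loan 2 is cheaper by £72,928.16 − £65,493.12 = £7,435.04.

Loan 2 by £7,435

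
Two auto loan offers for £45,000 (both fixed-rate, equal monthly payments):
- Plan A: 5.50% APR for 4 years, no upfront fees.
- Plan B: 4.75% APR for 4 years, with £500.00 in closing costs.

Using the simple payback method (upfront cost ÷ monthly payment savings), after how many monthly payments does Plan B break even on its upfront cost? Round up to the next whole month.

Plan A: at 5.50% the monthly rate is 0.0045833, so the payment is 45,000 × 0.0045833 / (1 − 1.0045833^−48) = £1,046.54.
Plan B: at 4.75% the monthly rate is 0.0039583, so the payment is 45,000 × 0.0039583 / (1 − 1.0039583^−48) = £1,031.23.
Monthly savings = £1,046.54 − £1,031.23 = £15.31.
Break-even = £500.00 / £15.31 = 32.66 → 33 months.

33 months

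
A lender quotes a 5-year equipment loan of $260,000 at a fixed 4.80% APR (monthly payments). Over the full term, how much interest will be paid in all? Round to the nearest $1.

Monthly rate = 4.8%/12 = 0.0040000; payment = 260,000 × 0.0040000 / (1 − (1+0.0040000)^−60) = $4,882.73.
Total paid = 60 × $4,882.73 = $292,963.80; interest = $292,963.80 − $260,000 = $32,963.80.

$32,964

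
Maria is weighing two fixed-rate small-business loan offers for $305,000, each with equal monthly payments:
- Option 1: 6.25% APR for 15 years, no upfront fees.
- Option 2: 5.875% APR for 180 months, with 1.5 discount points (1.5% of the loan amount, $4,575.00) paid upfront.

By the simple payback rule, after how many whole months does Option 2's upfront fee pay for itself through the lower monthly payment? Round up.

74 months

Option 1: at 6.25% the monthly rate is 0.0052083, so the payment is 305,000 × 0.0052083 / (1 − 1.0052083^−180) = $2,615.14.
Option 2: monthly rate = 5.875%/12 = 0.0048958; payment = 305,000 × 0.0048958 / (1 − (1+0.0048958)^−180) = $2,553.21.
Monthly savings = $2,615.14 − $2,553.21 = $61.93.
Break-even = $4,575.00 / $61.93 = 73.87 → 74 months.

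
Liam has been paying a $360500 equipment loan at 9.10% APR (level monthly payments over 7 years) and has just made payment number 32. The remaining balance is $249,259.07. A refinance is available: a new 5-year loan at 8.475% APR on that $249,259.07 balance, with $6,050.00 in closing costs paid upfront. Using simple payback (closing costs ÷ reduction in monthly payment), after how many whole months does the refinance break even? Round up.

9 months

Current payment = 360,500 × 9.1%/12 / (1 − (1+0.0075833)^−84) = $5,818.42.
Refinanced payment = 249,259.07 × 0.0070625 / (1 − (1+0.0070625)^−60) = $5,110.93.
Monthly savings = $5,818.42 − $5,110.93 = $707.49.
Break-even = $6,050.00 / $707.49 = 8.55 → 9 months.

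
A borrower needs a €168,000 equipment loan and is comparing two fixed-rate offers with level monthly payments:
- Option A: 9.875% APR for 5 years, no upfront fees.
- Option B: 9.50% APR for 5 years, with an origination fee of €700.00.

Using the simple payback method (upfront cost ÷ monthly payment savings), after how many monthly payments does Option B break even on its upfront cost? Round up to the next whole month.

23 months

Option A: at 9.875% the monthly rate is 0.0082292, so the payment is 168,000 × 0.0082292 / (1 − 1.0082292^−60) = €3,559.18.
Option B: at 9.50% the monthly rate is 0.0079167, so the payment is 168,000 × 0.0079167 / (1 − 1.0079167^−60) = €3,528.31.
Monthly savings = €3,559.18 − €3,528.31 = €30.87.
Break-even = €700.00 / €30.87 = 22.68 → 23 months.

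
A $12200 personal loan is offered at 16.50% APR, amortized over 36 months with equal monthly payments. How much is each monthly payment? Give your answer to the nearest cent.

$431.93

At 16.50% the monthly rate is 0.0137500, so the payment is 12,200 × 0.0137500 / (1 − 1.0137500^−36) = $431.93.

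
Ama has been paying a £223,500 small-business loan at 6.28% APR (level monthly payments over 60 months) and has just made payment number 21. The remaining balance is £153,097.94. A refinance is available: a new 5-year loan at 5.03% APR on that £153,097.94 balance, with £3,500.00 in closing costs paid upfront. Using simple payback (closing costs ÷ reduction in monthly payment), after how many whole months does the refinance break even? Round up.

3 months

Current payment = 223,500 × 6.28%/12 / (1 − (1+0.0052333)^−60) = £4,350.04.
Refinanced payment = 153,097.94 × 0.0041917 / (1 − (1+0.0041917)^−60) = £2,891.25.
Monthly savings = £4,350.04 − £2,891.25 = £1,458.79.
Break-even = £3,500.00 / £1,458.79 = 2.40 → 3 months.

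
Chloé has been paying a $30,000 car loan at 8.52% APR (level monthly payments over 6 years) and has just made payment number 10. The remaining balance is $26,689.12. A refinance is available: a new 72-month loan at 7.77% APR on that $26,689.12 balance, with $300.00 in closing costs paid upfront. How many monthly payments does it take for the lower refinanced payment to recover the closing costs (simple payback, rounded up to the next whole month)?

5 months

Current payment = 30,000 × 8.52%/12 / (1 − (1+0.0071000)^−72) = $533.65.
Refinanced payment = 26,689.12 × 0.0064750 / (1 − (1+0.0064750)^−72) = $464.96.
Monthly savings = $533.65 − $464.96 = $68.69.
Break-even = $300.00 / $68.69 = 4.37 → 5 months.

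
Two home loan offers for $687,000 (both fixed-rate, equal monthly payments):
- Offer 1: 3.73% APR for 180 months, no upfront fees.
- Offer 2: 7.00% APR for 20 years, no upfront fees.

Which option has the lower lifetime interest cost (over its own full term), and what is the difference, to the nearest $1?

Offer 1: at 3.73% the monthly rate is 0.0031083, so the payment is 687,000 × 0.0031083 / (1 − 1.0031083^−180) = $4,989.20.
Total interest on Offer 1 = 180 × $4,989.20 − $687,000 = $211,056.00.
Offer 2: at 7.00% the monthly rate is 0.0058333, so the payment is 687,000 × 0.0058333 / (1 − 1.0058333^−240) = $5,326.30.
Total interest on Offer 2 = 240 × $5,326.30 − $687,000 = $591,312.00.
Offer 1 is lower by $380,256.00.

Offer 1 by $380,256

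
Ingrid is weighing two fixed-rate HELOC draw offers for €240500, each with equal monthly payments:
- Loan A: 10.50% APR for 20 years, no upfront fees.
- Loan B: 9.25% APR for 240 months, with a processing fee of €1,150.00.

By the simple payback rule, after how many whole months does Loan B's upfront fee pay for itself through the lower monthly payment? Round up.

6 months

Loan A: at 10.50% the monthly rate is 0.0087500, so the payment is 240,500 × 0.0087500 / (1 − 1.0087500^−240) = €2,401.10.
Loan B: monthly rate = 9.25%/12 = 0.0077083; payment = 240,500 × 0.0077083 / (1 − (1+0.0077083)^−240) = €2,202.66.
Monthly savings = €2,401.10 − €2,202.66 = €198.44.
Break-even = €1,150.00 / €198.44 = 5.80 → 6 months.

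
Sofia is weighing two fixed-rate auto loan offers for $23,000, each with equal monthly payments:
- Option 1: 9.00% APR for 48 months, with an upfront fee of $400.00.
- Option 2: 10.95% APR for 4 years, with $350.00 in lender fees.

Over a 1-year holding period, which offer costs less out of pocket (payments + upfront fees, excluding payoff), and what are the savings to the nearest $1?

Option 1 by $208

Option 1: at 9.00% the monthly rate is 0.0075000, so the payment is 23,000 × 0.0075000 / (1 − 1.0075000^−48) = $572.36.
Option 2: at 10.95% the monthly rate is 0.0091250, so the payment is 23,000 × 0.0091250 / (1 − 1.0091250^−48) = $593.89.
Over 12 months: Option 1 costs 12 × $572.36 + $400.00 = $7,268.32; Option 2 costs 12 × $593.89 + $350.00 = $7,476.68.
Option 1 is cheaper by $7,476.68 − $7,268.32 = $208.36.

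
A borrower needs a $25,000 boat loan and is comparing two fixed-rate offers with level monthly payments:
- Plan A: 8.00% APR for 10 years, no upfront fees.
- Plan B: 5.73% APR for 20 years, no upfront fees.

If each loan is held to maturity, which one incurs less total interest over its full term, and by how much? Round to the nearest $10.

Plan A by $5,660

Plan A: at 8.00% the monthly rate is 0.0066667, so the payment is 25,000 × 0.0066667 / (1 − 1.0066667^−120) = $303.32.
Total interest on Plan A = 120 × $303.32 − $25,000 = $11,398.40.
Plan B: monthly rate = 5.73%/12 = 0.0047750; payment = 25,000 × 0.0047750 / (1 − (1+0.0047750)^−240) = $175.24.
Total interest on Plan B = 240 × $175.24 − $25,000 = $17,057.60.
Plan A is lower by $5,659.20.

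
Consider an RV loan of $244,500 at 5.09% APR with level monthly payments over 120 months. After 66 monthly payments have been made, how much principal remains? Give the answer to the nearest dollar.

$125,441

With monthly rate i = 5.09%/12 = 0.0042417, the balance after k of n payments is P · [(1+i)^n − (1+i)^k] / [(1+i)^n − 1].
(1+0.0042417)^120 = 1.66183687 and (1+0.0042417)^66 = 1.32228056, so the balance is 244,500 × (1.66183687 − 1.32228056) / (1.66183687 − 1) = $125,441.06.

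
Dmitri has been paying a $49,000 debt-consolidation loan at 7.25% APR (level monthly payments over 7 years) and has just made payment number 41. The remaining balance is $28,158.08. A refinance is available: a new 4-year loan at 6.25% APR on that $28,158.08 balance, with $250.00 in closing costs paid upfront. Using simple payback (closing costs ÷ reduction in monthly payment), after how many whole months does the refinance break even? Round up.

Current payment = 49,000 × 7.25%/12 / (1 − (1+0.0060417)^−84) = $745.54.
Refinanced payment = 28,158.08 × 0.0052083 / (1 − (1+0.0052083)^−48) = $664.53.
Monthly savings = $745.54 − $664.53 = $81.01.
Break-even = $250.00 / $81.01 = 3.09 → 4 months.

4 months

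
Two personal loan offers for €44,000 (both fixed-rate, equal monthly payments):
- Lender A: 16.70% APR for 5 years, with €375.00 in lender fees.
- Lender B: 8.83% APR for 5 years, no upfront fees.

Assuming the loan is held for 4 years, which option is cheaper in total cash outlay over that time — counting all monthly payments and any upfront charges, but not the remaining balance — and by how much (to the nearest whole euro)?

Lender A: monthly rate = 16.7%/12 = 0.0139167; payment = 44,000 × 0.0139167 / (1 − (1+0.0139167)^−60) = €1,086.43.
Lender B: monthly rate = 8.83%/12 = 0.0073583; payment = 44,000 × 0.0073583 / (1 − (1+0.0073583)^−60) = €909.74.
Over 48 months: Lender A costs 48 × €1,086.43 + €375.00 = €52,523.64; Lender B costs 48 × €909.74 = €43,667.52.
Lender B is cheaper by €52,523.64 − €43,667.52 = €8,856.12.

Lender B by €8,856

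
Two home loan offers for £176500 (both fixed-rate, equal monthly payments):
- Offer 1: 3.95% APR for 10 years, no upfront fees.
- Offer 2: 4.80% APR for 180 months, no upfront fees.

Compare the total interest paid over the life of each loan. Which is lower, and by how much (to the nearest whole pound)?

Offer 1: monthly rate = 3.95%/12 = 0.0032917; payment = 176,500 × 0.0032917 / (1 − (1+0.0032917)^−120) = £1,782.79.
Total interest on Offer 1 = 120 × £1,782.79 − £176,500 = £37,434.80.
Offer 2: monthly rate = 4.8%/12 = 0.0040000; payment = 176,500 × 0.0040000 / (1 − (1+0.0040000)^−180) = £1,377.43.
Total interest on Offer 2 = 180 × £1,377.43 − £176,500 = £71,437.40.
Offer 1 is lower by £34,002.60.

Offer 1 by £34,003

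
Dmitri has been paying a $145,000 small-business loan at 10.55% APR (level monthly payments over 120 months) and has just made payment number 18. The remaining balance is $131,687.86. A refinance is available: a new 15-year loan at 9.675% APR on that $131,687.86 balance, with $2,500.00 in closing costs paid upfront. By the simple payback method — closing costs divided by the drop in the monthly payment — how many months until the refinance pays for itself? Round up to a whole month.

5 months

Current payment = 145,000 × 10.55%/12 / (1 − (1+0.0087917)^−120) = $1,960.62.
Refinanced payment = 131,687.86 × 0.0080625 / (1 − (1+0.0080625)^−180) = $1,389.06.
Monthly savings = $1,960.62 − $1,389.06 = $571.56.
Break-even = $2,500.00 / $571.56 = 4.37 → 5 months.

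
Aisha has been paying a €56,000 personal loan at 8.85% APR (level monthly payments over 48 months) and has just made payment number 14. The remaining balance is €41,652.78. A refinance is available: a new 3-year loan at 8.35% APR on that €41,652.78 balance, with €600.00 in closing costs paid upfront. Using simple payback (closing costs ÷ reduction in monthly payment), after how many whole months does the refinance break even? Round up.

8 months

Current payment = 56,000 × 8.85%/12 / (1 − (1+0.0073750)^−48) = €1,389.58.
Refinanced payment = 41,652.78 × 0.0069583 / (1 − (1+0.0069583)^−36) = €1,311.98.
Monthly savings = €1,389.58 − €1,311.98 = €77.60.
Break-even = €600.00 / €77.60 = 7.73 → 8 months.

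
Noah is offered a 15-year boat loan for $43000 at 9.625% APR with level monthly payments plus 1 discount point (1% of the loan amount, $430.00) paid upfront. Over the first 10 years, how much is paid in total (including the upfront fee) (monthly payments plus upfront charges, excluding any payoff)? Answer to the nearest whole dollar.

Monthly rate = 9.625%/12 = 0.0080208; payment = 43,000 × 0.0080208 / (1 − (1+0.0080208)^−180) = $452.27.
Total outlay = 120 × $452.27 + $430.00 = $54,702.40.

$54,702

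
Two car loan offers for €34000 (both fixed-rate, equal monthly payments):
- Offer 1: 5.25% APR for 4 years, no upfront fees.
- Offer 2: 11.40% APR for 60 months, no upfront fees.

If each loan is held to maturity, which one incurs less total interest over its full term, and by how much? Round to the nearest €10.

Offer 1 by €6,990

Offer 1: monthly rate = 5.25%/12 = 0.0043750; payment = 34,000 × 0.0043750 / (1 − (1+0.0043750)^−48) = €786.85.
Total interest on Offer 1 = 48 × €786.85 − €34,000 = €3,768.80.
Offer 2: monthly rate = 11.4%/12 = 0.0095000; payment = 34,000 × 0.0095000 / (1 − (1+0.0095000)^−60) = €746.04.
Total interest on Offer 2 = 60 × €746.04 − €34,000 = €10,762.40.
Offer 1 is lower by €6,993.60.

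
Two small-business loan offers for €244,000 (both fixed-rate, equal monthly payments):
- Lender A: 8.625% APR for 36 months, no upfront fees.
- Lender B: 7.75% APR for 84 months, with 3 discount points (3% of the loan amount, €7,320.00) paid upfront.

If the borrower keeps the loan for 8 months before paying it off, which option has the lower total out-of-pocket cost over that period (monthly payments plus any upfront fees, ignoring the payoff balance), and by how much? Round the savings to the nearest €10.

Lender B by €24,230

Lender A: at 8.625% the monthly rate is 0.0071875, so the payment is 244,000 × 0.0071875 / (1 − 1.0071875^−36) = €7,716.62.
Lender B: monthly rate = 7.75%/12 = 0.0064583; payment = 244,000 × 0.0064583 / (1 − (1+0.0064583)^−84) = €3,772.72.
Over 8 months: Lender A costs 8 × €7,716.62 = €61,732.96; Lender B costs 8 × €3,772.72 + €7,320.00 = €37,501.76.
Lender B is cheaper by €61,732.96 − €37,501.76 = €24,231.20.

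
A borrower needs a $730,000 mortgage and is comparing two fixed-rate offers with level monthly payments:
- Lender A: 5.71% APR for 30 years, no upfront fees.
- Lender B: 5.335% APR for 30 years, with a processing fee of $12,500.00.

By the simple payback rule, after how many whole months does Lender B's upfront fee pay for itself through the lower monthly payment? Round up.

73 months

Lender A: monthly rate = 5.71%/12 = 0.0047583; payment = 730,000 × 0.0047583 / (1 − (1+0.0047583)^−360) = $4,241.55.
Lender B: monthly rate = 5.335%/12 = 0.0044458; payment = 730,000 × 0.0044458 / (1 − (1+0.0044458)^−360) = $4,069.60.
Monthly savings = $4,241.55 − $4,069.60 = $171.95.
Break-even = $12,500.00 / $171.95 = 72.70 → 73 months.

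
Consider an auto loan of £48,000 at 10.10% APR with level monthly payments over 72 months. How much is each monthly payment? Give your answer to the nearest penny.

At 10.10% the monthly rate is 0.0084167, so the payment is 48,000 × 0.0084167 / (1 − 1.0084167^−72) = £891.66.

£891.66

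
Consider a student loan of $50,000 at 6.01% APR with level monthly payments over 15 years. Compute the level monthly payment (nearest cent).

At 6.01% the monthly rate is 0.0050083, so the payment is 50,000 × 0.0050083 / (1 − 1.0050083^−180) = $422.20.

$422.20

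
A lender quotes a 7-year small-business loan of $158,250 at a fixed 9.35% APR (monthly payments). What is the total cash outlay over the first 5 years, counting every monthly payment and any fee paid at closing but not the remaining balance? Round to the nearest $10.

$154,460

At 9.35% the monthly rate is 0.0077917, so the payment is 158,250 × 0.0077917 / (1 − 1.0077917^−84) = $2,574.30.
Total outlay = 60 × $2,574.30 = $154,458.00.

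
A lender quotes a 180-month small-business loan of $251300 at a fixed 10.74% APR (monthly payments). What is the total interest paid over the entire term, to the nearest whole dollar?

Monthly rate = 10.74%/12 = 0.0089500; payment = 251,300 × 0.0089500 / (1 − (1+0.0089500)^−180) = $2,815.37.
Total paid = 180 × $2,815.37 = $506,766.60; interest = $506,766.60 − $251,300 = $255,466.60.

$255,467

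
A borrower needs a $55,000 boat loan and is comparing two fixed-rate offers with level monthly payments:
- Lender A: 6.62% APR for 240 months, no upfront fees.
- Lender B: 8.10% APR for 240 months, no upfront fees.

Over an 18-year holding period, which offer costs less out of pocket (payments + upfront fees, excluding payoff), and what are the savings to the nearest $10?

Lender A: at 6.62% the monthly rate is 0.0055167, so the payment is 55,000 × 0.0055167 / (1 − 1.0055167^−240) = $413.96.
Lender B: at 8.10% the monthly rate is 0.0067500, so the payment is 55,000 × 0.0067500 / (1 − 1.0067500^−240) = $463.47.
Over 216 months: Lender A costs 216 × $413.96 = $89,415.36; Lender B costs 216 × $463.47 = $100,109.52.
Lender A is cheaper by $100,109.52 − $89,415.36 = $10,694.16.

Lender A by $10,690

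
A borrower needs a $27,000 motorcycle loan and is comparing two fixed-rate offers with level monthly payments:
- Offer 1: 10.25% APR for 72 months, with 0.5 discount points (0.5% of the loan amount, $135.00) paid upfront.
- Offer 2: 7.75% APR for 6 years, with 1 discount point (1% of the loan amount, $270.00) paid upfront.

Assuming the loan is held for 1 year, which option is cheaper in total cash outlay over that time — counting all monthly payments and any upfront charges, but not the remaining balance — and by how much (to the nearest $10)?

Offer 1: at 10.25% the monthly rate is 0.0085417, so the payment is 27,000 × 0.0085417 / (1 − 1.0085417^−72) = $503.61.
Offer 2: at 7.75% the monthly rate is 0.0064583, so the payment is 27,000 × 0.0064583 / (1 − 1.0064583^−72) = $470.11.
Over 12 months: Offer 1 costs 12 × $503.61 + $135.00 = $6,178.32; Offer 2 costs 12 × $470.11 + $270.00 = $5,911.32.
Offer 2 is cheaper by $6,178.32 − $5,911.32 = $267.00.

Offer 2 by $270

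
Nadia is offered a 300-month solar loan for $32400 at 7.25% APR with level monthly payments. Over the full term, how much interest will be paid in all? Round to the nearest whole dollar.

At 7.25% the monthly rate is 0.0060417, so the payment is 32,400 × 0.0060417 / (1 − 1.0060417^−300) = $234.19.
Total paid = 300 × $234.19 = $70,257.00; interest = $70,257.00 − $32,400 = $37,857.00.

$37,857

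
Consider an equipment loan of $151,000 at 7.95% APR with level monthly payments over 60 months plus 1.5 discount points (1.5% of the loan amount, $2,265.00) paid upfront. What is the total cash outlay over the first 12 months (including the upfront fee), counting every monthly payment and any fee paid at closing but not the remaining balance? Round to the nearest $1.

$38,962

Monthly rate = 7.95%/12 = 0.0066250; payment = 151,000 × 0.0066250 / (1 − (1+0.0066250)^−60) = $3,058.12.
Total outlay = 12 × $3,058.12 + $2,265.00 = $38,962.44.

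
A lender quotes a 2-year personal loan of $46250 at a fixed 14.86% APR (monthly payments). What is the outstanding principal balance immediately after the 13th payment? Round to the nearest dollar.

$22,898

With monthly rate i = 14.86%/12 = 0.0123833, the balance after k of n payments is P · [(1+i)^n − (1+i)^k] / [(1+i)^n − 1].
(1+0.0123833)^24 = 1.34362998 and (1+0.0123833)^13 = 1.17350469, so the balance is 46,250 × (1.34362998 − 1.17350469) / (1.34362998 − 1) = $22,897.58.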